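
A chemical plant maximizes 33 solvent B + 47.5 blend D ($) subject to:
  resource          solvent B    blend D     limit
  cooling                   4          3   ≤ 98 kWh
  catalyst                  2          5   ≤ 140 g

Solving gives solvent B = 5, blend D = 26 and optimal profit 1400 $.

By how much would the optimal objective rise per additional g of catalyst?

6.5

At the optimum: cooling uses 98 of 98 (binding); catalyst uses 140 of 140 (binding).
Dual feasibility on the basic columns requires 4·y_cooling + 2·y_catalyst = 33, 3·y_cooling + 5·y_catalyst = 47.5.
Solving: y_cooling = 5, y_catalyst = 6.5.
Shadow price of catalyst = 6.5.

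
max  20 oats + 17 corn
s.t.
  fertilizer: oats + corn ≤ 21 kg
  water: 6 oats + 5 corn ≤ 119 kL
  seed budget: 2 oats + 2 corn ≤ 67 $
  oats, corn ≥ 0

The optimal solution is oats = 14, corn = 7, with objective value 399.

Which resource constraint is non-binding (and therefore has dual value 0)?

fertilizer: 21/21 (binding)
water: 119/119 (binding)
seed budget: 42/67 (slack 25)
By complementary slackness, a constraint with positive slack has shadow price 0 → seed budget.

seed budget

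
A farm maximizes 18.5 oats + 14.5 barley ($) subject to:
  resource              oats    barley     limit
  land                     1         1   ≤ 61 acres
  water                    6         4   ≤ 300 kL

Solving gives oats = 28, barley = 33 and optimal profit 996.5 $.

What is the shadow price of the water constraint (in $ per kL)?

Check each constraint at x*: land 61/61 (tight); water 300/300 (tight).
The binding rows give the dual system: 1·y_land + 6·y_water = 18.5 and 1·y_land + 4·y_water = 14.5.
Solving: y_land = 6.5, y_water = 2.
Shadow price of water = 2.

2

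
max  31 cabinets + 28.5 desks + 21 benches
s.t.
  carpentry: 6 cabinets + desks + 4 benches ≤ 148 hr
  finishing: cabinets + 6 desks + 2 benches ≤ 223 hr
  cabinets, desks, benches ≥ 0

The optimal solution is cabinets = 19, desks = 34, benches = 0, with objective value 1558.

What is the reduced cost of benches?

Check each constraint at x*: carpentry 148/148 (tight); finishing 223/223 (tight).
Dual feasibility on the basic columns requires 6·y_carpentry + 1·y_finishing = 31, 1·y_carpentry + 6·y_finishing = 28.5.
Solving: y_carpentry = 4.5, y_finishing = 4.
Reduced cost of benches: c₃ − yᵀa₃ = 21 − (4.5·4 + 4·2) = 21 − 26 = -5.

-5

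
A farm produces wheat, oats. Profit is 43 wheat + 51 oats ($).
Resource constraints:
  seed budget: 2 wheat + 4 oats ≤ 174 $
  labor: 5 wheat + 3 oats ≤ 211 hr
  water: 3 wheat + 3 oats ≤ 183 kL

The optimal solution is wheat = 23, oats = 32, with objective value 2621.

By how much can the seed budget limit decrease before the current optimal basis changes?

89.6

Binding constraints: seed budget, labor. The basis is B = [[2,4],[5,3]] with det -14.
Per unit decrease in seed budget, x* moves by d = (0.2143, -0.3571).
The basis stays optimal until oats reaches 0; allowable decrease = 89.6 $.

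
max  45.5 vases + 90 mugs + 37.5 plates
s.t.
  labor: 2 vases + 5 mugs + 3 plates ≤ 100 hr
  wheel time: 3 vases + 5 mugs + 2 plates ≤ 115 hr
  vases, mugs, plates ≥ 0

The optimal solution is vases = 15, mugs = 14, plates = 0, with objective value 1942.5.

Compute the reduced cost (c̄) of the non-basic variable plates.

At the optimum: labor uses 100 of 100 (binding); wheel time uses 115 of 115 (binding).
From A_Bᵀ y = c: 2·y_labor + 3·y_wheel time = 45.5; 5·y_labor + 5·y_wheel time = 90.
This yields shadow prices y_labor = 8.5, y_wheel time = 9.5.
Reduced cost of plates: c₃ − yᵀa₃ = 37.5 − (8.5·3 + 9.5·2) = 37.5 − 44.5 = -7.

-7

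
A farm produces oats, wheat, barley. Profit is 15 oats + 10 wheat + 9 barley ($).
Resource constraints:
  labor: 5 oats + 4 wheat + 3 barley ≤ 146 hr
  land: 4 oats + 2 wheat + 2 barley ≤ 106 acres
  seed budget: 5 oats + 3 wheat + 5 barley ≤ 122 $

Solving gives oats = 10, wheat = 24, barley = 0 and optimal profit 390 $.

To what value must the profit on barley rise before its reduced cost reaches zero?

At the optimum: labor uses 146 of 146 (binding); land uses 88 of 106 (slack = 18); seed budget uses 122 of 122 (binding).
Since land is not tight, its dual is 0.
Dual feasibility on the basic columns requires 5·y_labor + 5·y_seed budget = 15, 4·y_labor + 3·y_seed budget = 10.
This yields shadow prices y_labor = 1, y_seed budget = 2.
barley enters the basis when its profit ≥ yᵀa₃ = 1·3 + 2·5 = 13.

13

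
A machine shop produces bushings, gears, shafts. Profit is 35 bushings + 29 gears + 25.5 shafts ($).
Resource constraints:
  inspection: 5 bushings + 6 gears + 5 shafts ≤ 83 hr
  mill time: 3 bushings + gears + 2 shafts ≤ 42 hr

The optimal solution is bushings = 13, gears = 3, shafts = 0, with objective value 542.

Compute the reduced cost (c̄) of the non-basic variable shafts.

Check each constraint at x*: inspection 83/83 (tight); mill time 42/42 (tight).
Dual feasibility on the basic columns requires 5·y_inspection + 3·y_mill time = 35, 6·y_inspection + 1·y_mill time = 29.
Solving: y_inspection = 4, y_mill time = 5.
Reduced cost of shafts: c₃ − yᵀa₃ = 25.5 − (4·5 + 5·2) = 25.5 − 30 = -4.5.

-4.5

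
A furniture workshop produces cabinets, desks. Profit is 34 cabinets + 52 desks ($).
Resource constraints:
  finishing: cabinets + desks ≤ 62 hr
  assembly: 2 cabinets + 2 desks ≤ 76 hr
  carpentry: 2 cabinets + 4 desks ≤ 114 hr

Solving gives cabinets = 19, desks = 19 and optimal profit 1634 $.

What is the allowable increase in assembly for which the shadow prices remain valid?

Binding constraints: assembly, carpentry. The basis is B = [[2,2],[2,4]] with det 4.
Per unit increase in assembly, x* moves by d = (1, -0.5).
The basis stays optimal until desks reaches 0; allowable increase = 38 hr.

38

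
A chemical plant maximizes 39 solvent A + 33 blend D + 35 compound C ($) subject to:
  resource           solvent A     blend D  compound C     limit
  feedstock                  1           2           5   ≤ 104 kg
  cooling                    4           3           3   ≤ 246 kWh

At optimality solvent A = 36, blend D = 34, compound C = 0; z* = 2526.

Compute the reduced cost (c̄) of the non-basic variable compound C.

At the optimum: feedstock uses 104 of 104 (binding); cooling uses 246 of 246 (binding).
From A_Bᵀ y = c: 1·y_feedstock + 4·y_cooling = 39; 2·y_feedstock + 3·y_cooling = 33.
Solving: y_feedstock = 3, y_cooling = 9.
Reduced cost of compound C: c₃ − yᵀa₃ = 35 − (3·5 + 9·3) = 35 − 42 = -7.

-7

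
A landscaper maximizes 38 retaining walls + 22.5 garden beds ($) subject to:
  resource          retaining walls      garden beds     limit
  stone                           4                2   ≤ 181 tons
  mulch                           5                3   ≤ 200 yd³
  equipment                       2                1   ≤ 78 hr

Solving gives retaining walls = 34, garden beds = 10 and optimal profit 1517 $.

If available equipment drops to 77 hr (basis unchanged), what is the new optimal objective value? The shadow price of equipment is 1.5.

1515.5

Δb = -1, so new z* = 1517 + (1.5)·(-1) = 1517 − 1.5 = 1515.5.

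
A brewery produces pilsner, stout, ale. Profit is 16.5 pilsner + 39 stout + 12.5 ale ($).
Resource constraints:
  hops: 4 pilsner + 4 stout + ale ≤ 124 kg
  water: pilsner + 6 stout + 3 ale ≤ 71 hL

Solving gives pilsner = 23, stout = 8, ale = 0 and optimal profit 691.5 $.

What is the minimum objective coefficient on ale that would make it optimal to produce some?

16.5

Check each constraint at x*: hops 124/124 (tight); water 71/71 (tight).
From A_Bᵀ y = c: 4·y_hops + 1·y_water = 16.5; 4·y_hops + 6·y_water = 39.
This yields shadow prices y_hops = 3, y_water = 4.5.
ale enters the basis when its profit ≥ yᵀa₃ = 3·1 + 4.5·3 = 16.5.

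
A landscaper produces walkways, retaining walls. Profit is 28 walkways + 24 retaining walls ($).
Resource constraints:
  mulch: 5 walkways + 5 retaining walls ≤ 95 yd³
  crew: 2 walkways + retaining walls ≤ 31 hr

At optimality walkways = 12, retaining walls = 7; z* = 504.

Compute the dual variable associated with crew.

Check each constraint at x*: mulch 95/95 (tight); crew 31/31 (tight).
Dual feasibility on the basic columns requires 5·y_mulch + 2·y_crew = 28, 5·y_mulch + 1·y_crew = 24.
This yields shadow prices y_mulch = 4, y_crew = 4.
Shadow price of crew = 4.

4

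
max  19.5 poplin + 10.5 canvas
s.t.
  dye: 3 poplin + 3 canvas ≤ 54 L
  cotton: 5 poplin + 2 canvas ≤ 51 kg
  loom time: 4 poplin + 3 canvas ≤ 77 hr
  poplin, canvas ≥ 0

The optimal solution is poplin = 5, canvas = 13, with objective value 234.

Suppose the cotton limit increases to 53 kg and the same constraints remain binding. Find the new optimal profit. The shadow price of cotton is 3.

240

Δb = 2, so new z* = 234 + (3)·(2) = 234 + 6 = 240.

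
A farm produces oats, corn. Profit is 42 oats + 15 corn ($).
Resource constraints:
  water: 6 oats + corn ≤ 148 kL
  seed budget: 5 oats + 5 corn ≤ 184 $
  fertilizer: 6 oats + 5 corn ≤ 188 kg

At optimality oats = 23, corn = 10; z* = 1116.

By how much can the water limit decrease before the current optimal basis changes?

91.2

Binding constraints: water, fertilizer. The basis is B = [[6,1],[6,5]] with det 24.
Per unit decrease in water, x* moves by d = (-0.2083, 0.25).
The basis stays optimal until seed budget becomes binding; allowable decrease = 91.2 kL.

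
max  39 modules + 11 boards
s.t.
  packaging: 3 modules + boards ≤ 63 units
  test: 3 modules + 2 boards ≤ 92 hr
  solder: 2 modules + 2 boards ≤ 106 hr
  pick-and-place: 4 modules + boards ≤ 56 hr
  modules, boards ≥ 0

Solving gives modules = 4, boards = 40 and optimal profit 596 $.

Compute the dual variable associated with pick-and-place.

9

Binding: test and pick-and-place. Non-binding: packaging (11 unused), solder (18 unused).
By complementary slackness, y = 0 for the non-binding constraints.
From A_Bᵀ y = c: 3·y_test + 4·y_pick-and-place = 39; 2·y_test + 1·y_pick-and-place = 11.
→ y_test = 1 and y_pick-and-place = 9.
Shadow price of pick-and-place = 9.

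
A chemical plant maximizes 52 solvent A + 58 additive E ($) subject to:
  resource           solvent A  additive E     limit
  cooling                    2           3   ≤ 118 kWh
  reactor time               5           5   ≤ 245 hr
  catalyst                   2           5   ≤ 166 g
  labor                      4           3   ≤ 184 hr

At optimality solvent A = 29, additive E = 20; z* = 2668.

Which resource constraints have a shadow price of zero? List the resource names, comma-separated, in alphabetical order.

catalyst, labor

cooling: 118/118 (binding)
reactor time: 245/245 (binding)
catalyst: 158/166 (slack 8)
labor: 176/184 (slack 8)
By complementary slackness, a constraint with positive slack has shadow price 0 → catalyst, labor.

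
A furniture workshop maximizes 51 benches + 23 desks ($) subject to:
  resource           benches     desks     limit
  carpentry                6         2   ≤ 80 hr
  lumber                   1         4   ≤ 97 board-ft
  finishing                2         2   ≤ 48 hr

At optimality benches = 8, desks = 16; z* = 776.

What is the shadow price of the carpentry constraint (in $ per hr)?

Check each constraint at x*: carpentry 80/80 (tight); lumber 72/97 (slack 25); finishing 48/48 (tight).
Slack constraints have shadow price 0 (complementary slackness).
From A_Bᵀ y = c: 6·y_carpentry + 2·y_finishing = 51; 2·y_carpentry + 2·y_finishing = 23.
This yields shadow prices y_carpentry = 7, y_finishing = 4.5.
Shadow price of carpentry = 7.

7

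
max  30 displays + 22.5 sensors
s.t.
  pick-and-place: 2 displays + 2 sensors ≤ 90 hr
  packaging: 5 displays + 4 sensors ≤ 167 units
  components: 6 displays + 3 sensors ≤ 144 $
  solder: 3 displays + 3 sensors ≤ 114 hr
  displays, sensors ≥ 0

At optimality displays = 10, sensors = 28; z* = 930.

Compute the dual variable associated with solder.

Binding: components and solder. Non-binding: pick-and-place (14 unused), packaging (5 unused).
Since pick-and-place, packaging are not tight, their duals are 0.
The binding rows give the dual system: 6·y_components + 3·y_solder = 30 and 3·y_components + 3·y_solder = 22.5.
This yields shadow prices y_components = 2.5, y_solder = 5.
Shadow price of solder = 5.

5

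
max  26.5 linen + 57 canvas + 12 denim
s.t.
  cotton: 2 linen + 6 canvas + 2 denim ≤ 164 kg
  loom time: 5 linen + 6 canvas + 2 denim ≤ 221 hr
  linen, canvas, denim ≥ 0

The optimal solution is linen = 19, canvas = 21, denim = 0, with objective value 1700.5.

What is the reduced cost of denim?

-7

Both cotton and loom time are binding at x*.
The binding rows give the dual system: 2·y_cotton + 5·y_loom time = 26.5 and 6·y_cotton + 6·y_loom time = 57.
Solving: y_cotton = 7, y_loom time = 2.5.
Reduced cost of denim: c₃ − yᵀa₃ = 12 − (7·2 + 2.5·2) = 12 − 19 = -7.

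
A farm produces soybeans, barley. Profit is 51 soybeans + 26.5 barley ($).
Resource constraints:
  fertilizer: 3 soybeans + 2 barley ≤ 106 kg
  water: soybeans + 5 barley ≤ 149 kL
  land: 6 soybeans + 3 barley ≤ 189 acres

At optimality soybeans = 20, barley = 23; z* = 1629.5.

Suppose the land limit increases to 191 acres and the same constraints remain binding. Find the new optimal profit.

Check each constraint at x*: fertilizer 106/106 (tight); water 135/149 (slack 14); land 189/189 (tight).
By complementary slackness, y = 0 for the non-binding constraint.
The binding rows give the dual system: 3·y_fertilizer + 6·y_land = 51 and 2·y_fertilizer + 3·y_land = 26.5.
This yields shadow prices y_fertilizer = 2, y_land = 7.5.
Δz = y_land·Δb = 7.5 × (2) = 15, so new z* = 1629.5 + 15 = 1644.5.

1644.5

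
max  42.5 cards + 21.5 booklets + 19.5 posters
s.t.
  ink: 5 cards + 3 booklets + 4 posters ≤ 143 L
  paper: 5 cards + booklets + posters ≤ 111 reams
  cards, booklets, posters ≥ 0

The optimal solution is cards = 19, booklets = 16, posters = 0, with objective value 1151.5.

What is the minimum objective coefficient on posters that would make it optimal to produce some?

28

Both ink and paper are binding at x*.
From A_Bᵀ y = c: 5·y_ink + 5·y_paper = 42.5; 3·y_ink + 1·y_paper = 21.5.
This yields shadow prices y_ink = 6.5, y_paper = 2.
posters enters the basis when its profit ≥ yᵀa₃ = 6.5·4 + 2·1 = 28.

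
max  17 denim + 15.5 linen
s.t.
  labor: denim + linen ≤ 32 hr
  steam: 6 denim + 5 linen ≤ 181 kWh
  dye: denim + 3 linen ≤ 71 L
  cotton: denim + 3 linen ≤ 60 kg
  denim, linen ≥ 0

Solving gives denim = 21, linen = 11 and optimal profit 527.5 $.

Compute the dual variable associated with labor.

8

Check each constraint at x*: labor 32/32 (tight); steam 181/181 (tight); dye 54/71 (slack 17); cotton 54/60 (slack 6).
By complementary slackness, y = 0 for the non-binding constraints.
The binding rows give the dual system: 1·y_labor + 6·y_steam = 17 and 1·y_labor + 5·y_steam = 15.5.
→ y_labor = 8 and y_steam = 1.5.
Shadow price of labor = 8.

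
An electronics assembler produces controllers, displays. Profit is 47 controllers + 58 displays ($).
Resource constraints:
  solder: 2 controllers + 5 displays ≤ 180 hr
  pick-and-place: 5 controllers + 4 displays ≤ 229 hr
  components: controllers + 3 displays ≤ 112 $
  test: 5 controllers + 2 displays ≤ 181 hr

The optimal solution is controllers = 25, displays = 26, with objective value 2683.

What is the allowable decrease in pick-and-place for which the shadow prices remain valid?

85

Binding constraints: solder, pick-and-place. The basis is B = [[2,5],[5,4]] with det -17.
Per unit decrease in pick-and-place, x* moves by d = (-0.2941, 0.1176).
The basis stays optimal until controllers reaches 0; allowable decrease = 85 hr.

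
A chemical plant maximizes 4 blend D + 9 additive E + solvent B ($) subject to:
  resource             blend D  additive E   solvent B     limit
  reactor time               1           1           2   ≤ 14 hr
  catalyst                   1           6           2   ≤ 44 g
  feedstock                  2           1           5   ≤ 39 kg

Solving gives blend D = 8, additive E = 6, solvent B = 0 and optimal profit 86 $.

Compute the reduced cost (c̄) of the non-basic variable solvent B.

-7

Check each constraint at x*: reactor time 14/14 (tight); catalyst 44/44 (tight); feedstock 22/39 (slack 17).
Since feedstock is not tight, its dual is 0.
From A_Bᵀ y = c: 1·y_reactor time + 1·y_catalyst = 4; 1·y_reactor time + 6·y_catalyst = 9.
Solving: y_reactor time = 3, y_catalyst = 1.
Reduced cost of solvent B: c₃ − yᵀa₃ = 1 − (3·2 + 1·2) = 1 − 8 = -7.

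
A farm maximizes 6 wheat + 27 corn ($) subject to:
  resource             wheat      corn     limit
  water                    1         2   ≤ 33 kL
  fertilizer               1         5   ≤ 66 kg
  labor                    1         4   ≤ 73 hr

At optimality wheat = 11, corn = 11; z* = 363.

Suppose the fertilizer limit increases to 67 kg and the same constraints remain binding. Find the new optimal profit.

At the optimum: water uses 33 of 33 (binding); fertilizer uses 66 of 66 (binding); labor uses 55 of 73 (slack = 18).
Slack constraints have shadow price 0 (complementary slackness).
The binding rows give the dual system: 1·y_water + 1·y_fertilizer = 6 and 2·y_water + 5·y_fertilizer = 27.
Solving: y_water = 1, y_fertilizer = 5.
Δz = y_fertilizer·Δb = 5 × (1) = 5, so new z* = 363 + 5 = 368.

368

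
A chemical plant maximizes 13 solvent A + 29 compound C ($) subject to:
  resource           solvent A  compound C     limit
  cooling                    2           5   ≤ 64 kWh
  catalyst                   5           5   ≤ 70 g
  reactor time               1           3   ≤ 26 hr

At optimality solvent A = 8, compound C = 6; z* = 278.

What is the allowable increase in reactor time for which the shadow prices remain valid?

Binding constraints: catalyst, reactor time. The basis is B = [[5,5],[1,3]] with det 10.
Per unit increase in reactor time, x* moves by d = (-0.5, 0.5).
The basis stays optimal until cooling becomes binding; allowable increase = 12 hr.

12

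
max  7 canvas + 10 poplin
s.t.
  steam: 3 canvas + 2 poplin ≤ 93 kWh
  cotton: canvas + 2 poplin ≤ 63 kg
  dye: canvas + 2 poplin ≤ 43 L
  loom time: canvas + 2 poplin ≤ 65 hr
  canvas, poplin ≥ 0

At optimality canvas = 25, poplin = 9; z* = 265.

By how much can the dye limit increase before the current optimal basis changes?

Binding constraints: steam, dye. The basis is B = [[3,2],[1,2]] with det 4.
Per unit increase in dye, x* moves by d = (-0.5, 0.75).
The basis stays optimal until cotton becomes binding; allowable increase = 20 L.

20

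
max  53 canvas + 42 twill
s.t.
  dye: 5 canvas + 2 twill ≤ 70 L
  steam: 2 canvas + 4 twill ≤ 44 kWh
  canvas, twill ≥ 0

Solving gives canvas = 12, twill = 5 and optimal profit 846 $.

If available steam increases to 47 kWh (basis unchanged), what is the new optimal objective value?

Check each constraint at x*: dye 70/70 (tight); steam 44/44 (tight).
The binding rows give the dual system: 5·y_dye + 2·y_steam = 53 and 2·y_dye + 4·y_steam = 42.
This yields shadow prices y_dye = 8, y_steam = 6.5.
Δz = y_steam·Δb = 6.5 × (3) = 19.5, so new z* = 846 + 19.5 = 865.5.

865.5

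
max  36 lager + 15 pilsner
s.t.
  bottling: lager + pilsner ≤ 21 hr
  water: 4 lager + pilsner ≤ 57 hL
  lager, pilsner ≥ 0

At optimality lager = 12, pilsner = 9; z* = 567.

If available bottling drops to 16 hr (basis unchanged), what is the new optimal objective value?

527

Both bottling and water are binding at x*.
The binding rows give the dual system: 1·y_bottling + 4·y_water = 36 and 1·y_bottling + 1·y_water = 15.
Solving: y_bottling = 8, y_water = 7.
Δz = y_bottling·Δb = 8 × (-5) = -40, so new z* = 567 − 40 = 527.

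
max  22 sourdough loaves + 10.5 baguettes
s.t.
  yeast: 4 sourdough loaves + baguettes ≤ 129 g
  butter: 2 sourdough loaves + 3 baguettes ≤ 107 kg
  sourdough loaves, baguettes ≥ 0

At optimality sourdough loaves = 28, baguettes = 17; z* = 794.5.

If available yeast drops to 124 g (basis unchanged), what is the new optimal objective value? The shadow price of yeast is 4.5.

772

Δb = -5, so new z* = 794.5 + (4.5)·(-5) = 794.5 − 22.5 = 772.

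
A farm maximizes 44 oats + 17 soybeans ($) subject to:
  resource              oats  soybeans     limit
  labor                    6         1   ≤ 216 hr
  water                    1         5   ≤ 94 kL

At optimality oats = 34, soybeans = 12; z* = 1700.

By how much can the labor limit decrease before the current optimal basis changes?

197.2

Binding constraints: labor, water. The basis is B = [[6,1],[1,5]] with det 29.
Per unit decrease in labor, x* moves by d = (-0.1724, 0.0345).
The basis stays optimal until oats reaches 0; allowable decrease = 197.2 hr.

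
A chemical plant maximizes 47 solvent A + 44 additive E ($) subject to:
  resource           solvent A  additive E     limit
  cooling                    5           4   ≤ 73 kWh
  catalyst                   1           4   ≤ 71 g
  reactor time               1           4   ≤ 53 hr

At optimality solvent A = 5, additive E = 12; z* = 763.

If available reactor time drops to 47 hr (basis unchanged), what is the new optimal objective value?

751

Binding: cooling and reactor time. Non-binding: catalyst (18 unused).
Since catalyst is not tight, its dual is 0.
Dual feasibility on the basic columns requires 5·y_cooling + 1·y_reactor time = 47, 4·y_cooling + 4·y_reactor time = 44.
→ y_cooling = 9 and y_reactor time = 2.
Δz = y_reactor time·Δb = 2 × (-6) = -12, so new z* = 763 − 12 = 751.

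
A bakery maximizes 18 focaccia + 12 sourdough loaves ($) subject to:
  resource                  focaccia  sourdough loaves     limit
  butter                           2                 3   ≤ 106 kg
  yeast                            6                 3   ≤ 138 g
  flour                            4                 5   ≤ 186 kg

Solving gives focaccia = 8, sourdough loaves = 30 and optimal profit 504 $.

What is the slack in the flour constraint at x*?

flour used = 4·8 + 5·30 = 182; slack = 186 − 182 = 4.

4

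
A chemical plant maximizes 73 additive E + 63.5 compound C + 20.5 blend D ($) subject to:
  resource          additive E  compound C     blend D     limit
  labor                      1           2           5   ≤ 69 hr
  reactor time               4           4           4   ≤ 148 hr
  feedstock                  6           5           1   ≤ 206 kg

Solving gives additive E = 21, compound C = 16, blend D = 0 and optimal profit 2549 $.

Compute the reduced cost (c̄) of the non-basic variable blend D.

Binding: reactor time and feedstock. Non-binding: labor (16 unused).
Since labor is not tight, its dual is 0.
Dual feasibility on the basic columns requires 4·y_reactor time + 6·y_feedstock = 73, 4·y_reactor time + 5·y_feedstock = 63.5.
→ y_reactor time = 4 and y_feedstock = 9.5.
Reduced cost of blend D: c₃ − yᵀa₃ = 20.5 − (4·4 + 9.5·1) = 20.5 − 25.5 = -5.

-5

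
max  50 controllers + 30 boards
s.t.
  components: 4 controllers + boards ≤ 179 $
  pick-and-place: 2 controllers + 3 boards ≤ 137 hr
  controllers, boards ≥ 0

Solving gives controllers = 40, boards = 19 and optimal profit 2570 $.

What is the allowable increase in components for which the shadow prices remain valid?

Binding constraints: components, pick-and-place. The basis is B = [[4,1],[2,3]] with det 10.
Per unit increase in components, x* moves by d = (0.3, -0.2).
The basis stays optimal until boards reaches 0; allowable increase = 95 $.

95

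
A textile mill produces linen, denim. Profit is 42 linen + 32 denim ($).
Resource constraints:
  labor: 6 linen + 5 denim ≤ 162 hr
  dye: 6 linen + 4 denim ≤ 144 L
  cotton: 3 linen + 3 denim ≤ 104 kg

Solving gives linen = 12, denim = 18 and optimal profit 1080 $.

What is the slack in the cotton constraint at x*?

cotton used = 3·12 + 3·18 = 90; slack = 104 − 90 = 14.

14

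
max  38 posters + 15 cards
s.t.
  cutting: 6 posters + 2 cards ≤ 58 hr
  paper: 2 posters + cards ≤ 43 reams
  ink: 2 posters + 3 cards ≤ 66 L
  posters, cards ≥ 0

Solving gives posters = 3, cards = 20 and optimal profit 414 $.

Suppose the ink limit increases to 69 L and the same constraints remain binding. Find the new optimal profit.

At the optimum: cutting uses 58 of 58 (binding); paper uses 26 of 43 (slack = 17); ink uses 66 of 66 (binding).
Slack constraints have shadow price 0 (complementary slackness).
From A_Bᵀ y = c: 6·y_cutting + 2·y_ink = 38; 2·y_cutting + 3·y_ink = 15.
→ y_cutting = 6 and y_ink = 1.
Δz = y_ink·Δb = 1 × (3) = 3, so new z* = 414 + 3 = 417.

417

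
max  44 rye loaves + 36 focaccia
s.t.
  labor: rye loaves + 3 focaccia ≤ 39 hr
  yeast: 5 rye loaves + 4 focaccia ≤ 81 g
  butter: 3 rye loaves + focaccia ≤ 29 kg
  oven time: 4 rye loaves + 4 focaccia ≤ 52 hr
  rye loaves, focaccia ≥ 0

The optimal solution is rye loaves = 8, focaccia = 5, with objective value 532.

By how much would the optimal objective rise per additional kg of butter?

4

Binding: butter and oven time. Non-binding: labor (16 unused), yeast (21 unused).
Since labor, yeast are not tight, their duals are 0.
Dual feasibility on the basic columns requires 3·y_butter + 4·y_oven time = 44, 1·y_butter + 4·y_oven time = 36.
This yields shadow prices y_butter = 4, y_oven time = 8.
Shadow price of butter = 4.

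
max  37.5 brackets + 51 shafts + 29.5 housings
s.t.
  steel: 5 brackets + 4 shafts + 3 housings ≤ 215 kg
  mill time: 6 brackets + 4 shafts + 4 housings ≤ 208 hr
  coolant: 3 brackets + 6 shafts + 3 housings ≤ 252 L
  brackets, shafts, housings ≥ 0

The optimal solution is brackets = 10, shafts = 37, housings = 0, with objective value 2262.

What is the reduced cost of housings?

Check each constraint at x*: steel 198/215 (slack 17); mill time 208/208 (tight); coolant 252/252 (tight).
By complementary slackness, y = 0 for the non-binding constraint.
Dual feasibility on the basic columns requires 6·y_mill time + 3·y_coolant = 37.5, 4·y_mill time + 6·y_coolant = 51.
Solving: y_mill time = 3, y_coolant = 6.5.
Reduced cost of housings: c₃ − yᵀa₃ = 29.5 − (3·4 + 6.5·3) = 29.5 − 31.5 = -2.

-2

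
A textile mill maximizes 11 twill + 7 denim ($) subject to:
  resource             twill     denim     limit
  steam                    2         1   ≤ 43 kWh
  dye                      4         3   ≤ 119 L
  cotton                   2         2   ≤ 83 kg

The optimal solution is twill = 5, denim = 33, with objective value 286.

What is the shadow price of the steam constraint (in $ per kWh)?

At the optimum: steam uses 43 of 43 (binding); dye uses 119 of 119 (binding); cotton uses 76 of 83 (slack = 7).
By complementary slackness, y = 0 for the non-binding constraint.
Dual feasibility on the basic columns requires 2·y_steam + 4·y_dye = 11, 1·y_steam + 3·y_dye = 7.
→ y_steam = 2.5 and y_dye = 1.5.
Shadow price of steam = 2.5.

2.5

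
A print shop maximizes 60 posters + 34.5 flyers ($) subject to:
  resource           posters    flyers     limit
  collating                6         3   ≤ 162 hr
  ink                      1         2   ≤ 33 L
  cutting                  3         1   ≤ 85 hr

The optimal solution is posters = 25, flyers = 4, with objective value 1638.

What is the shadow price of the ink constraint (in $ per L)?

At the optimum: collating uses 162 of 162 (binding); ink uses 33 of 33 (binding); cutting uses 79 of 85 (slack = 6).
By complementary slackness, y = 0 for the non-binding constraint.
The binding rows give the dual system: 6·y_collating + 1·y_ink = 60 and 3·y_collating + 2·y_ink = 34.5.
This yields shadow prices y_collating = 9.5, y_ink = 3.
Shadow price of ink = 3.

3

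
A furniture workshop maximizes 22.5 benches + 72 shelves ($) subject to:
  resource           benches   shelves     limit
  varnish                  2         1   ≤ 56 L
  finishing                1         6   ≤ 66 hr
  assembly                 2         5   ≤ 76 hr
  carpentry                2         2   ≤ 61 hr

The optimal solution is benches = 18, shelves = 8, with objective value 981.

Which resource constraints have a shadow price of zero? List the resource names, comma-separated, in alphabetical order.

carpentry, varnish

varnish: 44/56 (slack 12)
finishing: 66/66 (binding)
assembly: 76/76 (binding)
carpentry: 52/61 (slack 9)
By complementary slackness, a constraint with positive slack has shadow price 0 → carpentry, varnish.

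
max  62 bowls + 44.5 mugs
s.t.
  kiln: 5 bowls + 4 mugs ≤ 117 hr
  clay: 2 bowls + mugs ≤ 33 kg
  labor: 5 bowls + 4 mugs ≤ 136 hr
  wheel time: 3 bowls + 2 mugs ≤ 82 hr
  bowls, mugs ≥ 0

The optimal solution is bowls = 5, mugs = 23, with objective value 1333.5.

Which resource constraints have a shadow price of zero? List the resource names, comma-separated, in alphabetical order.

kiln: 117/117 (binding)
clay: 33/33 (binding)
labor: 117/136 (slack 19)
wheel time: 61/82 (slack 21)
By complementary slackness, a constraint with positive slack has shadow price 0 → labor, wheel time.

labor, wheel time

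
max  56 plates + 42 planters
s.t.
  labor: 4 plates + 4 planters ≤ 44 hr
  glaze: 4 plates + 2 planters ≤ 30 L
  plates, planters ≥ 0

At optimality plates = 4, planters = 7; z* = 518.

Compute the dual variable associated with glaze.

At the optimum: labor uses 44 of 44 (binding); glaze uses 30 of 30 (binding).
From A_Bᵀ y = c: 4·y_labor + 4·y_glaze = 56; 4·y_labor + 2·y_glaze = 42.
This yields shadow prices y_labor = 7, y_glaze = 7.
Shadow price of glaze = 7.

7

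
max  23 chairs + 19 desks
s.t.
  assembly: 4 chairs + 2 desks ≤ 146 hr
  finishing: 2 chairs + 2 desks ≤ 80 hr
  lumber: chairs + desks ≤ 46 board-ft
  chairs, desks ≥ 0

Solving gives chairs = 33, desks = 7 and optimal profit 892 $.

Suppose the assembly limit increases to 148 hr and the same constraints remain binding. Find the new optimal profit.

Check each constraint at x*: assembly 146/146 (tight); finishing 80/80 (tight); lumber 40/46 (slack 6).
By complementary slackness, y = 0 for the non-binding constraint.
The binding rows give the dual system: 4·y_assembly + 2·y_finishing = 23 and 2·y_assembly + 2·y_finishing = 19.
This yields shadow prices y_assembly = 2, y_finishing = 7.5.
Δz = y_assembly·Δb = 2 × (2) = 4, so new z* = 892 + 4 = 896.

896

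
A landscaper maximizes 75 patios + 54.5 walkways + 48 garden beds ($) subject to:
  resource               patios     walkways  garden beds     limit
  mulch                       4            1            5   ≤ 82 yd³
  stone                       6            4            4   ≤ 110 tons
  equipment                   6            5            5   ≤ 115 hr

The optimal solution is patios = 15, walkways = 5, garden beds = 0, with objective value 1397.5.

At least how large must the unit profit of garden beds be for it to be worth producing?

Check each constraint at x*: mulch 65/82 (slack 17); stone 110/110 (tight); equipment 115/115 (tight).
By complementary slackness, y = 0 for the non-binding constraint.
The binding rows give the dual system: 6·y_stone + 6·y_equipment = 75 and 4·y_stone + 5·y_equipment = 54.5.
Solving: y_stone = 8, y_equipment = 4.5.
garden beds enters the basis when its profit ≥ yᵀa₃ = 8·4 + 4.5·5 = 54.5.

54.5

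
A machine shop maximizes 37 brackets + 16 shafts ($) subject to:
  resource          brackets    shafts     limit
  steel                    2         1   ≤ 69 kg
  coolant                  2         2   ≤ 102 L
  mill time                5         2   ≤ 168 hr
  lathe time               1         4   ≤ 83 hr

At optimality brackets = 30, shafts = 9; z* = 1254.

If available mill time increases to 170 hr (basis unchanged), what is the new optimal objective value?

1264

Check each constraint at x*: steel 69/69 (tight); coolant 78/102 (slack 24); mill time 168/168 (tight); lathe time 66/83 (slack 17).
Since coolant, lathe time are not tight, their duals are 0.
The binding rows give the dual system: 2·y_steel + 5·y_mill time = 37 and 1·y_steel + 2·y_mill time = 16.
This yields shadow prices y_steel = 6, y_mill time = 5.
Δz = y_mill time·Δb = 5 × (2) = 10, so new z* = 1254 + 10 = 1264.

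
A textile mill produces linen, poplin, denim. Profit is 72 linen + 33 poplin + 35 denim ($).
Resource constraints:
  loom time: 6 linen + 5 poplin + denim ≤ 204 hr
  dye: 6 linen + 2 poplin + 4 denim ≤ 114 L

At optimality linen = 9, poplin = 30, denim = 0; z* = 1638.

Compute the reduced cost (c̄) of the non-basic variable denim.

At the optimum: loom time uses 204 of 204 (binding); dye uses 114 of 114 (binding).
From A_Bᵀ y = c: 6·y_loom time + 6·y_dye = 72; 5·y_loom time + 2·y_dye = 33.
→ y_loom time = 3 and y_dye = 9.
Reduced cost of denim: c₃ − yᵀa₃ = 35 − (3·1 + 9·4) = 35 − 39 = -4.

-4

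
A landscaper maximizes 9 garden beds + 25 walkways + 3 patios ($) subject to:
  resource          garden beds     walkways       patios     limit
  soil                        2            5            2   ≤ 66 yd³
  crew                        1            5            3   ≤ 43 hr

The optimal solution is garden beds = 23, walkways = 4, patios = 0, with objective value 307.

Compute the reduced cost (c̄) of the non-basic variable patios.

-8

Both soil and crew are binding at x*.
The binding rows give the dual system: 2·y_soil + 1·y_crew = 9 and 5·y_soil + 5·y_crew = 25.
Solving: y_soil = 4, y_crew = 1.
Reduced cost of patios: c₃ − yᵀa₃ = 3 − (4·2 + 1·3) = 3 − 11 = -8.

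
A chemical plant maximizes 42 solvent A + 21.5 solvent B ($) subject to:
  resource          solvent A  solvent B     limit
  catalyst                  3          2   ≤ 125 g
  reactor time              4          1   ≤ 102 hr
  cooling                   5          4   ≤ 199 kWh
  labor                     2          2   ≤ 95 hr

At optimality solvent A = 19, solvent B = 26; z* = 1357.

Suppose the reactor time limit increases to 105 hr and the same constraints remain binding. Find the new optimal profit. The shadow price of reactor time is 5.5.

Δb = 3, so new z* = 1357 + (5.5)·(3) = 1357 + 16.5 = 1373.5.

1373.5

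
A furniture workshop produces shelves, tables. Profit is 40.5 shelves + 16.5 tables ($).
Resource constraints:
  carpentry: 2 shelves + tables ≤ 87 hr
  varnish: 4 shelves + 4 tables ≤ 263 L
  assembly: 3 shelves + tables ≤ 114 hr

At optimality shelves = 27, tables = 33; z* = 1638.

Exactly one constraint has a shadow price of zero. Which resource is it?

varnish

carpentry: 87/87 (binding)
varnish: 240/263 (slack 23)
assembly: 114/114 (binding)
By complementary slackness, a constraint with positive slack has shadow price 0 → varnish.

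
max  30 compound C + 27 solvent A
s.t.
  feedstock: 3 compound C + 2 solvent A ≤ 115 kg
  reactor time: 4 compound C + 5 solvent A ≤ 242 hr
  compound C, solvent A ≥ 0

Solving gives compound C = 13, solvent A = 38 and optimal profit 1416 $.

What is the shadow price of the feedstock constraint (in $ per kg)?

6

Both feedstock and reactor time are binding at x*.
Dual feasibility on the basic columns requires 3·y_feedstock + 4·y_reactor time = 30, 2·y_feedstock + 5·y_reactor time = 27.
Solving: y_feedstock = 6, y_reactor time = 3.
Shadow price of feedstock = 6.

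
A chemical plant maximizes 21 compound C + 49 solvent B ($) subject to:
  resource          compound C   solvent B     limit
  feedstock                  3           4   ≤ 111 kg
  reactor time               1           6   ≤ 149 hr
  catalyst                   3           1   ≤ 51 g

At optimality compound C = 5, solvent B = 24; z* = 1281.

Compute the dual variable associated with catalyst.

0

Check each constraint at x*: feedstock 111/111 (tight); reactor time 149/149 (tight); catalyst 39/51 (slack 12).
Slack constraints have shadow price 0 (complementary slackness).
The binding rows give the dual system: 3·y_feedstock + 1·y_reactor time = 21 and 4·y_feedstock + 6·y_reactor time = 49.
→ y_feedstock = 5.5 and y_reactor time = 4.5.
Shadow price of catalyst = 0.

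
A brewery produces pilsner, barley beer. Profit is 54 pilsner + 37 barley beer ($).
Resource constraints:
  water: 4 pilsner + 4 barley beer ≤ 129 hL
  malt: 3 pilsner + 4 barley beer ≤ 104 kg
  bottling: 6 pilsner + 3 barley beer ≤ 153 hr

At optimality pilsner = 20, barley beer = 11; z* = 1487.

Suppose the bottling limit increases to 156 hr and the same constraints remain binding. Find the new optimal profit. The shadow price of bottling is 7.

Δb = 3, so new z* = 1487 + (7)·(3) = 1487 + 21 = 1508.

1508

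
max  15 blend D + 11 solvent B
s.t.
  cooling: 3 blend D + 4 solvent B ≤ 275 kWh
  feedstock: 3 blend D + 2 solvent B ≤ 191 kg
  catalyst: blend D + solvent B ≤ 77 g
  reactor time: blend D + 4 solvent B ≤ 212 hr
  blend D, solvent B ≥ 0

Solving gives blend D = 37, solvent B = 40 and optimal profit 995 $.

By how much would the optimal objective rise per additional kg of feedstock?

4

Check each constraint at x*: cooling 271/275 (slack 4); feedstock 191/191 (tight); catalyst 77/77 (tight); reactor time 197/212 (slack 15).
By complementary slackness, y = 0 for the non-binding constraints.
Dual feasibility on the basic columns requires 3·y_feedstock + 1·y_catalyst = 15, 2·y_feedstock + 1·y_catalyst = 11.
Solving: y_feedstock = 4, y_catalyst = 3.
Shadow price of feedstock = 4.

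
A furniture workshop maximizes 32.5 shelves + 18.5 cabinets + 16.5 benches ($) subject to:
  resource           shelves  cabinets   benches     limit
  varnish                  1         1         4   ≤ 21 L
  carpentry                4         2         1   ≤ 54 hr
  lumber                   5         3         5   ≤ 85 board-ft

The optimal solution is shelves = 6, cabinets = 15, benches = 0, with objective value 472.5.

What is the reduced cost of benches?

-8.5

At the optimum: varnish uses 21 of 21 (binding); carpentry uses 54 of 54 (binding); lumber uses 75 of 85 (slack = 10).
By complementary slackness, y = 0 for the non-binding constraint.
From A_Bᵀ y = c: 1·y_varnish + 4·y_carpentry = 32.5; 1·y_varnish + 2·y_carpentry = 18.5.
→ y_varnish = 4.5 and y_carpentry = 7.
Reduced cost of benches: c₃ − yᵀa₃ = 16.5 − (4.5·4 + 7·1) = 16.5 − 25 = -8.5.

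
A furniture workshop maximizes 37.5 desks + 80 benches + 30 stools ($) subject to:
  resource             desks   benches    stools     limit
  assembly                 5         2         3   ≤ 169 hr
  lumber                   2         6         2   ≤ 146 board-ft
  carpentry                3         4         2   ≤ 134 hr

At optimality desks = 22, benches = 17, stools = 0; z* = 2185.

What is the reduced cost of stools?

-1

Binding: lumber and carpentry. Non-binding: assembly (25 unused).
Since assembly is not tight, its dual is 0.
The binding rows give the dual system: 2·y_lumber + 3·y_carpentry = 37.5 and 6·y_lumber + 4·y_carpentry = 80.
Solving: y_lumber = 9, y_carpentry = 6.5.
Reduced cost of stools: c₃ − yᵀa₃ = 30 − (9·2 + 6.5·2) = 30 − 31 = -1.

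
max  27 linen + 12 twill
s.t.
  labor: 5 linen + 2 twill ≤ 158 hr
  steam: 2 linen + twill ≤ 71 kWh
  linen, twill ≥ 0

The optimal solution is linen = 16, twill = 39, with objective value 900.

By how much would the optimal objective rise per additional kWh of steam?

6

Both labor and steam are binding at x*.
The binding rows give the dual system: 5·y_labor + 2·y_steam = 27 and 2·y_labor + 1·y_steam = 12.
→ y_labor = 3 and y_steam = 6.
Shadow price of steam = 6.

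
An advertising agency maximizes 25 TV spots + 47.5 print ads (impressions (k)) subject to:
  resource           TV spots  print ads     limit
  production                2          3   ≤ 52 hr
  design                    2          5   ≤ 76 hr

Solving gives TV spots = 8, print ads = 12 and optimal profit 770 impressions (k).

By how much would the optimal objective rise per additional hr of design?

At the optimum: production uses 52 of 52 (binding); design uses 76 of 76 (binding).
From A_Bᵀ y = c: 2·y_production + 2·y_design = 25; 3·y_production + 5·y_design = 47.5.
This yields shadow prices y_production = 7.5, y_design = 5.
Shadow price of design = 5.

5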